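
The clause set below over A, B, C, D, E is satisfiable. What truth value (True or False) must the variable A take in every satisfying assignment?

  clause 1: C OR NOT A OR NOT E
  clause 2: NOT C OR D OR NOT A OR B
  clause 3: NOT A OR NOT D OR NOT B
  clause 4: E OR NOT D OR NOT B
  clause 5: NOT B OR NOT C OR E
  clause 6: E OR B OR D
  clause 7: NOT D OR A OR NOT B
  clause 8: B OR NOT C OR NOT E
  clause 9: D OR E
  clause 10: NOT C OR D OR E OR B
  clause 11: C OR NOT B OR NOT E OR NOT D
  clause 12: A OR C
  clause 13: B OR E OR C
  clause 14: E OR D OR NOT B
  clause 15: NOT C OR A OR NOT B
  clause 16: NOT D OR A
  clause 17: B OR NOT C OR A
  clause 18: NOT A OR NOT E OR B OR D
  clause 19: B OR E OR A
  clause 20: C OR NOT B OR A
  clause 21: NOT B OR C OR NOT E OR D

Suppose A = false.
From the singleton clause (C), C = true.
From the singleton clause (NOT B), B = false.
But (B) is also a unit clause — contradiction.
So every satisfying assignment has A = True.

True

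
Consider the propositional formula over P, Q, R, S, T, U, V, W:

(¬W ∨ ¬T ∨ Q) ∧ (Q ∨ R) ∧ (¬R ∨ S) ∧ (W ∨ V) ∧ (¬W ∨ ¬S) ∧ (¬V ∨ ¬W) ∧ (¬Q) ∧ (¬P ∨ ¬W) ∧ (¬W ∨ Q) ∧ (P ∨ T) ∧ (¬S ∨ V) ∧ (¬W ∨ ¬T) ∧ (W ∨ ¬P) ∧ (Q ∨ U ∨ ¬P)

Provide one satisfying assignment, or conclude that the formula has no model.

P: False; Q: False; R: True; S: True; T: True; U: False; V: True; W: False

Unit clause (¬Q) forces Q = False.
Unit clause (R) forces R = True.
Unit clause (S) forces S = True.
Unit clause (¬W) forces W = False.
Unit clause (V) forces V = True.
Unit clause (¬P) forces P = False.
Unit clause (T) forces T = True.
All clauses hold; U can take either value.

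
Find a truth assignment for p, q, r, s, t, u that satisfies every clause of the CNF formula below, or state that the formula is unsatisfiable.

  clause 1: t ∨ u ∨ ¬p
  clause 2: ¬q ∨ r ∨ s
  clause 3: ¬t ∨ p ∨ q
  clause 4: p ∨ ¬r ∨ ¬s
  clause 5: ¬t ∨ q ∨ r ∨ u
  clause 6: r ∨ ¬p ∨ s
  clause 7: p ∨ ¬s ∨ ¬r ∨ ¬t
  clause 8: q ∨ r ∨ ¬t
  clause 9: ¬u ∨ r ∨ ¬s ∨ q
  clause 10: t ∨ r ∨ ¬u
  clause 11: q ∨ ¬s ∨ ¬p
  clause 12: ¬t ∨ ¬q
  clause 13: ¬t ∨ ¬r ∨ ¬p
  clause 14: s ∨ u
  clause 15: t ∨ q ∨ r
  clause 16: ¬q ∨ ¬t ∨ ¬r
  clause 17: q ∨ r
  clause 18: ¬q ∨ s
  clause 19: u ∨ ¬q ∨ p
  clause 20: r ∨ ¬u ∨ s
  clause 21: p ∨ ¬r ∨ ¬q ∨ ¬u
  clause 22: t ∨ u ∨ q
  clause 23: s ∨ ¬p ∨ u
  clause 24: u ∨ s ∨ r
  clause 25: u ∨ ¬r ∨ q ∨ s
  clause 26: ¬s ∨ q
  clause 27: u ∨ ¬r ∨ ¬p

p=True; q=True; r=True; s=True; t=False; u=True

Suppose t = False.
Suppose u = True.
(r) alone gives r = True.
Suppose p = True.
Suppose q = True.
(s) alone gives s = True.
All clauses are satisfied.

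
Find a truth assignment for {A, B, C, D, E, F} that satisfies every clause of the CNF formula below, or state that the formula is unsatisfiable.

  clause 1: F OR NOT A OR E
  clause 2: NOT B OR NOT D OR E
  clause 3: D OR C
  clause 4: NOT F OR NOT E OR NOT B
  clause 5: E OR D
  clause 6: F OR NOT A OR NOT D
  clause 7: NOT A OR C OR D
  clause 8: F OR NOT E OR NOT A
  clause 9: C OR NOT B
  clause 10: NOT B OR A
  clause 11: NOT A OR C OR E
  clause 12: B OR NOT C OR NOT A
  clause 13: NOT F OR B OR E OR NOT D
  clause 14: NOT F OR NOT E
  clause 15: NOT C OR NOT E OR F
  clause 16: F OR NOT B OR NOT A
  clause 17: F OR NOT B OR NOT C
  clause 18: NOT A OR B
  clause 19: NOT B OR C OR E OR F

A: false, B: false, C: false, D: true, E: false, F: false

Case D = true:
Case B = false:
Unit clause (NOT A) forces A = false.
Case F = false:
Case C = false:
No clause remains; E is free.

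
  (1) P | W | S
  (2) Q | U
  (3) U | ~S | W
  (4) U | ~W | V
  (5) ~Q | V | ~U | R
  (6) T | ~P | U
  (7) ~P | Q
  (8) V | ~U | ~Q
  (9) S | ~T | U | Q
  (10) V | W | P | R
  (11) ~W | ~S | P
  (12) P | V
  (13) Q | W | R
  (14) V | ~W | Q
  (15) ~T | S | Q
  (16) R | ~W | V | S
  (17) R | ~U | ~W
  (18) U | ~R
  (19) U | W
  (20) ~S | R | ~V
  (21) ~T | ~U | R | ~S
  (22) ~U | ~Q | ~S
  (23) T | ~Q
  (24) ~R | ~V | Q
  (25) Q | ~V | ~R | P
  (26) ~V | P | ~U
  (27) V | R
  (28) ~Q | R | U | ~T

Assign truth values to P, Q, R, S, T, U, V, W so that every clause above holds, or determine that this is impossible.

P: 1; Q: 1; R: 0; S: 0; T: 1; U: 1; V: 1; W: 0

Try Q = 1.
Unit clause (T) forces T = 1.
Try V = 1.
Try U = 1.
Unit clause (~S) forces S = 0.
Unit clause (P) forces P = 1.
Try R = 0.
Unit clause (~W) forces W = 0.
This assignment satisfies each clause.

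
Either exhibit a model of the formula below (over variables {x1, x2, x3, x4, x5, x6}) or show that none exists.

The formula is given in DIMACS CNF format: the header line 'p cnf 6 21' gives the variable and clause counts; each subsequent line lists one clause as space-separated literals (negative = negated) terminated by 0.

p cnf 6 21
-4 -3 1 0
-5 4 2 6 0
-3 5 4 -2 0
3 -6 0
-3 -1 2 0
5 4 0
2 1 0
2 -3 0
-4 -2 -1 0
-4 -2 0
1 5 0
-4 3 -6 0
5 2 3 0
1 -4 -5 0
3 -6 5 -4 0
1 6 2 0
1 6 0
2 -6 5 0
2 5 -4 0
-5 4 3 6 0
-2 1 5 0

Try x3 = False.
Unit clause (¬x6) forces x6 = False.
Unit clause (x1) forces x1 = True.
Try x5 = True.
Unit clause (x4) forces x4 = True.
Unit clause (¬x2) forces x2 = False.
Every clause now holds.

x1=True,  x2=False,  x3=False,  x4=True,  x5=True,  x6=False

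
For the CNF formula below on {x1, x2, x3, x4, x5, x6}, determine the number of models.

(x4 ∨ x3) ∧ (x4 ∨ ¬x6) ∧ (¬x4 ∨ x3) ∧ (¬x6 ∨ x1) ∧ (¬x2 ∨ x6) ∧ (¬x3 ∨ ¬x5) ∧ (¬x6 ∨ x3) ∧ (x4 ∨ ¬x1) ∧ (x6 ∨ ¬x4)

3

There are 2^6 = 64 truth assignments over (x1, x2, x3, x4, x5, x6).
Split on x5. With x5 = True, the clauses containing x5 are satisfied and ¬x5 drops from the rest; 0 of the 2^5 = 32 assignments to the other variables satisfy what remains.
With x5 = False, by the same count on the reduced clause set, 3 assignments work.
(One model: x1=F, x2=F, x3=T, x4=F, x5=F, x6=F.)
Total: 0 + 3 = 3.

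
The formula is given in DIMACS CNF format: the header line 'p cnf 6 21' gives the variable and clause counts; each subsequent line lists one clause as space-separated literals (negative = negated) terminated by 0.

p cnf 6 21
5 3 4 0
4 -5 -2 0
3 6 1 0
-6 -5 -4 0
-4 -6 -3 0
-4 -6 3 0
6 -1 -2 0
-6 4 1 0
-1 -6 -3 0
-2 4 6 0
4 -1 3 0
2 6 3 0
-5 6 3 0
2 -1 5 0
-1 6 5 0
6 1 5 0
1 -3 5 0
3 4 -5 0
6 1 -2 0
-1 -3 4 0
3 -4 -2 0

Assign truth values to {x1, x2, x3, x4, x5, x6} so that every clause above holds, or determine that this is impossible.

Branch on x5: set x5 = True.
Branch on x4: set x4 = False.
(¬x2) alone gives x2 = False.
(x3) alone gives x3 = True.
(¬x1) alone gives x1 = False.
(¬x6) alone gives x6 = False.
Every clause now holds.

x1: False; x2: False; x3: True; x4: False; x5: True; x6: False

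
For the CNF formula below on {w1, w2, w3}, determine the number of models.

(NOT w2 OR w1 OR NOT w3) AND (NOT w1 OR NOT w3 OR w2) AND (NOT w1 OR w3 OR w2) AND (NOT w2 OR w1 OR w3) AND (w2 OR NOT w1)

4

There are 2^3 = 8 truth assignments over (w1, w2, w3).
Check each against the 5 clauses (columns in the order w1, w2, w3):
  F F F  ✓ satisfies all
  F F T  ✓ satisfies all
  F T F  ✗ fails (NOT w2 OR w1 OR w3)
  F T T  ✗ fails (NOT w2 OR w1 OR NOT w3)
  T F F  ✗ fails (NOT w1 OR w3 OR w2)
  T F T  ✗ fails (NOT w1 OR NOT w3 OR w2)
  T T F  ✓ satisfies all
  T T T  ✓ satisfies all
4 of the 8 rows are models.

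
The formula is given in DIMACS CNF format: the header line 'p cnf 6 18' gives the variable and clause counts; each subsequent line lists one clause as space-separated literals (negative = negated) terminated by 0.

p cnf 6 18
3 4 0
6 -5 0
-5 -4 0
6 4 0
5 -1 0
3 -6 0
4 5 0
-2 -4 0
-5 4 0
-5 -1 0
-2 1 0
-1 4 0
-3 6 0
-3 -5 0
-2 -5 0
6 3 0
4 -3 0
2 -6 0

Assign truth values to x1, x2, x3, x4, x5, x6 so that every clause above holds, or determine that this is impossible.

Branch on x3: set x3 = True.
From the singleton clause (x6), x6 = True.
From the singleton clause (¬x5), x5 = False.
From the singleton clause (¬x1), x1 = False.
From the singleton clause (x4), x4 = True.
From the singleton clause (¬x2), x2 = False.
That conflicts with the unit clause (x2).
Undo x3 and try x3 = False.
From the singleton clause (x4), x4 = True.
From the singleton clause (¬x5), x5 = False.
From the singleton clause (¬x1), x1 = False.
From the singleton clause (¬x6), x6 = False.
That conflicts with the unit clause (x6).
Neither x3 = True nor x3 = False works.

UNSATISFIABLE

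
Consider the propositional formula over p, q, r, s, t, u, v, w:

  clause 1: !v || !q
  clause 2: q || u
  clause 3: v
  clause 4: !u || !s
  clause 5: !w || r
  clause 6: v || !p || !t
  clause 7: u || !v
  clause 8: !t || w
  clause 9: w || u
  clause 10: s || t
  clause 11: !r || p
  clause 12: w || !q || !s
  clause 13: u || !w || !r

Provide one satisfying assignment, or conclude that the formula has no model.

The clause (v) is unit, so v = true.
The clause (!q) is unit, so q = false.
The clause (u) is unit, so u = true.
The clause (!s) is unit, so s = false.
The clause (t) is unit, so t = true.
The clause (w) is unit, so w = true.
The clause (r) is unit, so r = true.
The clause (p) is unit, so p = true.
Every clause now holds.

p: true, q: false, r: true, s: false, t: true, u: true, v: true, w: true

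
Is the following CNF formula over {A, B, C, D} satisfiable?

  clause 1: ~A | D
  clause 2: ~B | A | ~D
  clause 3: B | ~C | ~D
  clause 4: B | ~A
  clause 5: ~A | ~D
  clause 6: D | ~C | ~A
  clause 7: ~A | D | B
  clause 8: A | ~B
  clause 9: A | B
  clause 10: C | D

Try A = 0.
(~B) alone gives B = 0.
Now (B) is unsatisfied and unit — conflict.
Undo A and try A = 1.
(D) alone gives D = 1.
Now (~D) is unsatisfied and unit — conflict.
Both values of A lead to a conflict.
No assignment satisfies every clause.

No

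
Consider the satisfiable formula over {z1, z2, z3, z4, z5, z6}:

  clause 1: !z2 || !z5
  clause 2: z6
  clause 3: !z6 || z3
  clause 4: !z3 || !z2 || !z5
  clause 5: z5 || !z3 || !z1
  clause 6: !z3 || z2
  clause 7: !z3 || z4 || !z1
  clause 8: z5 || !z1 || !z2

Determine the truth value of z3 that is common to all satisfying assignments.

Suppose z3 = false.
From the singleton clause (z6), z6 = true.
Now (!z6) is unsatisfied and unit — conflict.
So every satisfying assignment has z3 = True.

True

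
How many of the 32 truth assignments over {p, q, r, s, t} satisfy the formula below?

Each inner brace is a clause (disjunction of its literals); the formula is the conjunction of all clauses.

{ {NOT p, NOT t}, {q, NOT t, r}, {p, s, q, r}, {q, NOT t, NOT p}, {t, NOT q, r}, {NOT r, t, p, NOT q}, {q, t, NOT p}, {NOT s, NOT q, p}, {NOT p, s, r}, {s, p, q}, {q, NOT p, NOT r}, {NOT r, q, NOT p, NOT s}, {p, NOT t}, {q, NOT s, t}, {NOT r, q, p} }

2

There are 2^5 = 32 truth assignments over (p, q, r, s, t).
Split on q. With q = true, the clauses containing q are satisfied and NOT q drops from the rest; 2 of the 2^4 = 16 assignments to the other variables satisfy what remains.
With q = false, by the same count on the reduced clause set, 0 assignments work.
(One model: p=T, q=T, r=T, s=F, t=F.)
Total: 2 + 0 = 2.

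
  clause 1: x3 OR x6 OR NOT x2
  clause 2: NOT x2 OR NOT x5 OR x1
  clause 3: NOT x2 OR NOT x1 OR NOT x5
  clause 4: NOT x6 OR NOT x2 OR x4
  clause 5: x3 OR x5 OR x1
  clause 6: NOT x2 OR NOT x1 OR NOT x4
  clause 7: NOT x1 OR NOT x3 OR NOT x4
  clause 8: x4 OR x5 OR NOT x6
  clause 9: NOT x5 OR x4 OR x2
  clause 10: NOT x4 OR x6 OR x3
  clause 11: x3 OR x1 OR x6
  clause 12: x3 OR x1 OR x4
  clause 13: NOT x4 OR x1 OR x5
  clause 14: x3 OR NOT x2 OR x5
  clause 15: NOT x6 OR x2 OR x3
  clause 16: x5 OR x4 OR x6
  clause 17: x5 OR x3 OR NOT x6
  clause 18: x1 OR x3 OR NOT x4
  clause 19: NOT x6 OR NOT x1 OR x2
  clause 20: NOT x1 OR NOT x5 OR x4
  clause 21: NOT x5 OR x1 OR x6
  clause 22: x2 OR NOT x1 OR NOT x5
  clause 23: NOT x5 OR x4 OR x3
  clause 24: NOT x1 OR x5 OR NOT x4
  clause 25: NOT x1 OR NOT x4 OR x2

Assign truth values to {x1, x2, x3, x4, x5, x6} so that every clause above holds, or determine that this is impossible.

Suppose x3 = true.
Suppose x1 = false.
Suppose x2 = false.
Suppose x5 = true.
Unit clause (x4) forces x4 = true.
Unit clause (x6) forces x6 = true.
Every clause now holds.

x1: false, x2: false, x3: true, x4: true, x5: true, x6: true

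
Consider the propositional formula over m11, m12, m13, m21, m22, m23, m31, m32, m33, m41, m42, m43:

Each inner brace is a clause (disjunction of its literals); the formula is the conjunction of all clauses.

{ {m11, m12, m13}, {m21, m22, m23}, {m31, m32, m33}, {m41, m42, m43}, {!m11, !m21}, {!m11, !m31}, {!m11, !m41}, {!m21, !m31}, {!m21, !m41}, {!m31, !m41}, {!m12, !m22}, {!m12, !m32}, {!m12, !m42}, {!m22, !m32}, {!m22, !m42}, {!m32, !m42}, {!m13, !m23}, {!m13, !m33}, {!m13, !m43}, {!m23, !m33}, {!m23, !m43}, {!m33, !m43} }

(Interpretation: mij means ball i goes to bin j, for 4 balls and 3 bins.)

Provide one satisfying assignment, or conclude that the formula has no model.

UNSATISFIABLE

Case m11 = false:
Case m12 = true:
The clause (!m22) is unit, so m22 = false.
The clause (!m32) is unit, so m32 = false.
The clause (!m42) is unit, so m42 = false.
Case m21 = true:
The clause (!m31) is unit, so m31 = false.
The clause (m33) is unit, so m33 = true.
The clause (!m41) is unit, so m41 = false.
The clause (m43) is unit, so m43 = true.
But (!m43) is also a unit clause — contradiction.
So m21 must be the other value — set m21 = false.
The clause (m23) is unit, so m23 = true.
The clause (!m13) is unit, so m13 = false.
The clause (!m33) is unit, so m33 = false.
The clause (m31) is unit, so m31 = true.
The clause (!m41) is unit, so m41 = false.
The clause (m43) is unit, so m43 = true.
But (!m43) is also a unit clause — contradiction.
Neither m21 = true nor m21 = false works.
So m12 must be the other value — set m12 = false.
The clause (m13) is unit, so m13 = true.
The clause (!m23) is unit, so m23 = false.
The clause (!m33) is unit, so m33 = false.
The clause (!m43) is unit, so m43 = false.
Case m21 = true:
The clause (!m31) is unit, so m31 = false.
The clause (m32) is unit, so m32 = true.
The clause (!m41) is unit, so m41 = false.
The clause (m42) is unit, so m42 = true.
But (!m42) is also a unit clause — contradiction.
So m21 must be the other value — set m21 = false.
The clause (m22) is unit, so m22 = true.
The clause (!m32) is unit, so m32 = false.
The clause (m31) is unit, so m31 = true.
The clause (!m41) is unit, so m41 = false.
The clause (m42) is unit, so m42 = true.
But (!m42) is also a unit clause — contradiction.
Neither m21 = true nor m21 = false works.
Neither m12 = true nor m12 = false works.
So m11 must be the other value — set m11 = true.
The clause (!m21) is unit, so m21 = false.
The clause (!m31) is unit, so m31 = false.
The clause (!m41) is unit, so m41 = false.
Case m22 = true:
The clause (!m12) is unit, so m12 = false.
The clause (!m32) is unit, so m32 = false.
The clause (m33) is unit, so m33 = true.
The clause (!m42) is unit, so m42 = false.
The clause (m43) is unit, so m43 = true.
But (!m43) is also a unit clause — contradiction.
So m22 must be the other value — set m22 = false.
The clause (m23) is unit, so m23 = true.
The clause (!m13) is unit, so m13 = false.
The clause (!m33) is unit, so m33 = false.
The clause (m32) is unit, so m32 = true.
The clause (!m12) is unit, so m12 = false.
The clause (!m42) is unit, so m42 = false.
The clause (m43) is unit, so m43 = true.
But (!m43) is also a unit clause — contradiction.
Neither m22 = true nor m22 = false works.
Neither m11 = true nor m11 = false works.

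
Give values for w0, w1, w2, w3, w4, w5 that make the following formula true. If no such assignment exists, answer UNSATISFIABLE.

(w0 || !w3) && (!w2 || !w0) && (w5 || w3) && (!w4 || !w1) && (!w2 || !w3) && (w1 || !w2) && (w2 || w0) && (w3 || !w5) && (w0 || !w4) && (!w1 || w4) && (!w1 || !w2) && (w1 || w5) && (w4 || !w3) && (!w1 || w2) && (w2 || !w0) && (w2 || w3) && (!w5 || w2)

UNSATISFIABLE

Suppose w0 = true.
From the singleton clause (!w2), w2 = false.
Now (w2) is unsatisfied and unit — conflict.
That branch fails; take w0 = false instead.
From the singleton clause (!w3), w3 = false.
From the singleton clause (w5), w5 = true.
Now (!w5) is unsatisfied and unit — conflict.
Both values of w0 lead to a conflict.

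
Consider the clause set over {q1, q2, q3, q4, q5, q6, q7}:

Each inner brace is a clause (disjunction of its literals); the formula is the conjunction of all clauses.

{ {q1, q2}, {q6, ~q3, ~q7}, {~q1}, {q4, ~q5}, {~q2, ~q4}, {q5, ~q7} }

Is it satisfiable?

Satisfiable

The clause (~q1) is unit, so q1 = 0.
The clause (q2) is unit, so q2 = 1.
The clause (~q4) is unit, so q4 = 0.
The clause (~q5) is unit, so q5 = 0.
The clause (~q7) is unit, so q7 = 0.
All clauses hold; q3, q6 can take either value.
A satisfying assignment: q1=0; q2=1; q3=1; q4=0; q5=0; q6=0; q7=0.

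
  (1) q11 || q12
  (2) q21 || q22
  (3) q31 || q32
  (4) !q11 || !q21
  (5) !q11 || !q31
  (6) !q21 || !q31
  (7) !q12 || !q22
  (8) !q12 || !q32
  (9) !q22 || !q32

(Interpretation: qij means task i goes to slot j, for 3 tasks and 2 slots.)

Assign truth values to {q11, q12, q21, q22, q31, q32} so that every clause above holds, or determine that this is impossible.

UNSATISFIABLE

Suppose q11 = true.
Unit clause (!q21) forces q21 = false.
Unit clause (q22) forces q22 = true.
Unit clause (!q31) forces q31 = false.
Unit clause (q32) forces q32 = true.
That conflicts with the unit clause (!q32).
So q11 must be the other value — set q11 = false.
Unit clause (q12) forces q12 = true.
Unit clause (!q22) forces q22 = false.
Unit clause (q21) forces q21 = true.
Unit clause (!q31) forces q31 = false.
Unit clause (q32) forces q32 = true.
That conflicts with the unit clause (!q32).
Neither q11 = true nor q11 = false works.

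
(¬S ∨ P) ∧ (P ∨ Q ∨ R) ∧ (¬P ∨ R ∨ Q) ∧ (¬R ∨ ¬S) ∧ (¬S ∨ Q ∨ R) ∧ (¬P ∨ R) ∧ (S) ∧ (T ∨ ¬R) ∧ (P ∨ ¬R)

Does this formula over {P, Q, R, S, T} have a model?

No, unsatisfiable

From the singleton clause (S), S = True.
From the singleton clause (P), P = True.
From the singleton clause (¬R), R = False.
That conflicts with the unit clause (R).
No assignment satisfies every clause.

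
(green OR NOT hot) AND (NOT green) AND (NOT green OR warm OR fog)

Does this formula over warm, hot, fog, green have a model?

Satisfiable

From the singleton clause (NOT green), green = false.
From the singleton clause (NOT hot), hot = false.
Every clause is now satisfied; warm, fog are unconstrained.
A satisfying assignment: warm: false,  hot: false,  fog: false,  green: false.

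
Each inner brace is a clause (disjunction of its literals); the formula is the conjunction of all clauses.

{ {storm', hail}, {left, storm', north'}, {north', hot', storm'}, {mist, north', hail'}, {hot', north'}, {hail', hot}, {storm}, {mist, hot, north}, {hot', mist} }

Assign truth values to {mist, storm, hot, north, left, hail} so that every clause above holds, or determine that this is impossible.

mist ↦ 1,  storm ↦ 1,  hot ↦ 1,  north ↦ 0,  left ↦ 0,  hail ↦ 1

(storm) alone gives storm = 1.
(hail) alone gives hail = 1.
(hot) alone gives hot = 1.
(north') alone gives north = 0.
(mist) alone gives mist = 1.
All clauses hold; left can take either value.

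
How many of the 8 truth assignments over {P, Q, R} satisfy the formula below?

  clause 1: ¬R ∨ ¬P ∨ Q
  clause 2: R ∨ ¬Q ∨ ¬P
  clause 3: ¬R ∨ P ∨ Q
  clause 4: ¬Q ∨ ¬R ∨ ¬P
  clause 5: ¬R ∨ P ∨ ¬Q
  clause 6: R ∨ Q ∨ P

There are 2^3 = 8 truth assignments over (P, Q, R).
Check each against the 6 clauses (columns in the order P, Q, R):
  F F F  ✗ fails (R ∨ Q ∨ P)
  F F T  ✗ fails (¬R ∨ P ∨ Q)
  F T F  ✓ satisfies all
  F T T  ✗ fails (¬R ∨ P ∨ ¬Q)
  T F F  ✓ satisfies all
  T F T  ✗ fails (¬R ∨ ¬P ∨ Q)
  T T F  ✗ fails (R ∨ ¬Q ∨ ¬P)
  T T T  ✗ fails (¬Q ∨ ¬R ∨ ¬P)
2 of the 8 rows are models.

2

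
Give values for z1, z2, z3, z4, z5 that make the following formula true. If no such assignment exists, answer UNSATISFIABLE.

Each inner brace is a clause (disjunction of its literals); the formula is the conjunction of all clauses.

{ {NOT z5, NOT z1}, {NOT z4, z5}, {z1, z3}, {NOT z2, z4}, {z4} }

z1=false; z2=true; z3=true; z4=true; z5=true

(z4) alone gives z4 = true.
(z5) alone gives z5 = true.
(NOT z1) alone gives z1 = false.
(z3) alone gives z3 = true.
No clause remains; z2 is free.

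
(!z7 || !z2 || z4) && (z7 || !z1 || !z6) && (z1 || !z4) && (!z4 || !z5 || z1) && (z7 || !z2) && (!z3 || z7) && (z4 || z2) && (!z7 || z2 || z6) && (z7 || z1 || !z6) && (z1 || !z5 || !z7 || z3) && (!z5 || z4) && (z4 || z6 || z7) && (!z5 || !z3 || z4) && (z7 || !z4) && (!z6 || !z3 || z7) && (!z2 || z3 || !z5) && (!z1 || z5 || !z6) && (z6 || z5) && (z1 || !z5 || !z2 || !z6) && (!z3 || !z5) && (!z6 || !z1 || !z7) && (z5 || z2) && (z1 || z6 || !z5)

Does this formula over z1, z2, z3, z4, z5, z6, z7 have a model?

Unsatisfiable

Suppose z1 = true.
Suppose z7 = true.
(!z6) alone gives z6 = false.
(z2) alone gives z2 = true.
(z4) alone gives z4 = true.
(z5) alone gives z5 = true.
(z3) alone gives z3 = true.
That conflicts with the unit clause (!z3).
That branch fails; take z7 = false instead.
(!z6) alone gives z6 = false.
(!z2) alone gives z2 = false.
(!z3) alone gives z3 = false.
(z4) alone gives z4 = true.
That conflicts with the unit clause (!z4).
Neither z7 = true nor z7 = false works.
That branch fails; take z1 = false instead.
(!z4) alone gives z4 = false.
(z2) alone gives z2 = true.
(!z7) alone gives z7 = false.
That conflicts with the unit clause (z7).
Neither z1 = true nor z1 = false works.
No assignment satisfies every clause.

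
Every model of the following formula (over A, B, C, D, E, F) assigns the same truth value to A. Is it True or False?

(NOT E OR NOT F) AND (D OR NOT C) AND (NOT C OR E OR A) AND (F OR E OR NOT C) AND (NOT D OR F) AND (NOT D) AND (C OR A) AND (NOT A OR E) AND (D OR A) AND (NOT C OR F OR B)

True

Suppose A = false.
From the singleton clause (NOT D), D = false.
Now (D) is unsatisfied and unit — conflict.
So every satisfying assignment has A = True.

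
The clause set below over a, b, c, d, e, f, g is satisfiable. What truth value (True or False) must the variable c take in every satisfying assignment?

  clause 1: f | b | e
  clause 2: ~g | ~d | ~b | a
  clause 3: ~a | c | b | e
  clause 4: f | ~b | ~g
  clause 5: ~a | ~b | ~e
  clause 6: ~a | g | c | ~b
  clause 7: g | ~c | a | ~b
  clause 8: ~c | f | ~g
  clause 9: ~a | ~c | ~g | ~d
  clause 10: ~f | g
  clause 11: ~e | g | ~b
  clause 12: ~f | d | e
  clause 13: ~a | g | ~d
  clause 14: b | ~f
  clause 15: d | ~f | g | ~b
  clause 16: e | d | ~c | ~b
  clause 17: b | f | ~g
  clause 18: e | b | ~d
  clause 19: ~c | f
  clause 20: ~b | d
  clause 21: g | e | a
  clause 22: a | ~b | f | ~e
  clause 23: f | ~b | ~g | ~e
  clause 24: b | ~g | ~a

False

Suppose c = 1.
The clause (f) is unit, so f = 1.
The clause (g) is unit, so g = 1.
The clause (b) is unit, so b = 1.
The clause (d) is unit, so d = 1.
The clause (a) is unit, so a = 1.
That conflicts with the unit clause (~a).
So every satisfying assignment has c = False.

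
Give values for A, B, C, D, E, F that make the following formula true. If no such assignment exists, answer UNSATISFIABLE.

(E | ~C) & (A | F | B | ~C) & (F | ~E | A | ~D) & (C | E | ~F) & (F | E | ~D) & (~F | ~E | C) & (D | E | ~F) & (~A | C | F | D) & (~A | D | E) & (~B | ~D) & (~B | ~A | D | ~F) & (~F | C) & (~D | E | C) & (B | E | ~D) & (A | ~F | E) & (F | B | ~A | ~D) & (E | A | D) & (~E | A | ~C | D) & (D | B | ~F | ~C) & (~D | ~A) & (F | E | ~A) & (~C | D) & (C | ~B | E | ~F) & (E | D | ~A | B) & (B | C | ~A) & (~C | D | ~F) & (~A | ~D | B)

Branch on E: set E = 1.
Branch on F: set F = 1.
From the singleton clause (C), C = 1.
From the singleton clause (D), D = 1.
From the singleton clause (~B), B = 0.
From the singleton clause (~A), A = 0.
Every clause now holds.

A ↦ 0,  B ↦ 0,  C ↦ 1,  D ↦ 1,  E ↦ 1,  F ↦ 1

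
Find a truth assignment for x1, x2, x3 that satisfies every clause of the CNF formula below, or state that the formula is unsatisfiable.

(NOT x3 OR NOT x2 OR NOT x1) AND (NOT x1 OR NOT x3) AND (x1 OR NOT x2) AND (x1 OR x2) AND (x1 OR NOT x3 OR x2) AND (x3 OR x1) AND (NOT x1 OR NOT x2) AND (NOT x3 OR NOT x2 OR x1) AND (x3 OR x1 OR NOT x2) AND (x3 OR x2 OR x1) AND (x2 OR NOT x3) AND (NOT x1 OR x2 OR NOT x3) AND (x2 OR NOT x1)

Branch on x1: set x1 = false.
(NOT x2) alone gives x2 = false.
Now (x2) is unsatisfied and unit — conflict.
That branch fails; take x1 = true instead.
(NOT x3) alone gives x3 = false.
(NOT x2) alone gives x2 = false.
Now (x2) is unsatisfied and unit — conflict.
Either choice for x1 ends in contradiction.

UNSATISFIABLE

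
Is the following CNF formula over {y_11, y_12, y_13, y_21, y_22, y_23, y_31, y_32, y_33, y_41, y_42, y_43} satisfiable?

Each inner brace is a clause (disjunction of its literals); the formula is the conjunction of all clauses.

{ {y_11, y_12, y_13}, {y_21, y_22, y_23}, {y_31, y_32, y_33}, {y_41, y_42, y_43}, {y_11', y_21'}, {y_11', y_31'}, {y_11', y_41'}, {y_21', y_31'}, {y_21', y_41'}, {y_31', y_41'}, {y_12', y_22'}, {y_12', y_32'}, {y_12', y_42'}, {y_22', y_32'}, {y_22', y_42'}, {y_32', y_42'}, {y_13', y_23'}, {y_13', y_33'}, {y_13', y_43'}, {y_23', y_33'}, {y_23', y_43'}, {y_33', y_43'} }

Case y_11 = 0:
Case y_12 = 1:
Unit clause (y_22') forces y_22 = 0.
Unit clause (y_32') forces y_32 = 0.
Unit clause (y_42') forces y_42 = 0.
Case y_21 = 1:
Unit clause (y_31') forces y_31 = 0.
Unit clause (y_33) forces y_33 = 1.
Unit clause (y_41') forces y_41 = 0.
Unit clause (y_43) forces y_43 = 1.
That conflicts with the unit clause (y_43').
That branch fails; take y_21 = 0 instead.
Unit clause (y_23) forces y_23 = 1.
Unit clause (y_13') forces y_13 = 0.
Unit clause (y_33') forces y_33 = 0.
Unit clause (y_31) forces y_31 = 1.
Unit clause (y_41') forces y_41 = 0.
Unit clause (y_43) forces y_43 = 1.
That conflicts with the unit clause (y_43').
Either choice for y_21 ends in contradiction.
That branch fails; take y_12 = 0 instead.
Unit clause (y_13) forces y_13 = 1.
Unit clause (y_23') forces y_23 = 0.
Unit clause (y_33') forces y_33 = 0.
Unit clause (y_43') forces y_43 = 0.
Case y_21 = 1:
Unit clause (y_31') forces y_31 = 0.
Unit clause (y_32) forces y_32 = 1.
Unit clause (y_41') forces y_41 = 0.
Unit clause (y_42) forces y_42 = 1.
That conflicts with the unit clause (y_42').
That branch fails; take y_21 = 0 instead.
Unit clause (y_22) forces y_22 = 1.
Unit clause (y_32') forces y_32 = 0.
Unit clause (y_31) forces y_31 = 1.
Unit clause (y_41') forces y_41 = 0.
Unit clause (y_42) forces y_42 = 1.
That conflicts with the unit clause (y_42').
Either choice for y_21 ends in contradiction.
Either choice for y_12 ends in contradiction.
That branch fails; take y_11 = 1 instead.
Unit clause (y_21') forces y_21 = 0.
Unit clause (y_31') forces y_31 = 0.
Unit clause (y_41') forces y_41 = 0.
Case y_22 = 1:
Unit clause (y_12') forces y_12 = 0.
Unit clause (y_32') forces y_32 = 0.
Unit clause (y_33) forces y_33 = 1.
Unit clause (y_42') forces y_42 = 0.
Unit clause (y_43) forces y_43 = 1.
That conflicts with the unit clause (y_43').
That branch fails; take y_22 = 0 instead.
Unit clause (y_23) forces y_23 = 1.
Unit clause (y_13') forces y_13 = 0.
Unit clause (y_33') forces y_33 = 0.
Unit clause (y_32) forces y_32 = 1.
Unit clause (y_12') forces y_12 = 0.
Unit clause (y_42') forces y_42 = 0.
Unit clause (y_43) forces y_43 = 1.
That conflicts with the unit clause (y_43').
Either choice for y_22 ends in contradiction.
Either choice for y_11 ends in contradiction.
No assignment satisfies every clause.

No, unsatisfiable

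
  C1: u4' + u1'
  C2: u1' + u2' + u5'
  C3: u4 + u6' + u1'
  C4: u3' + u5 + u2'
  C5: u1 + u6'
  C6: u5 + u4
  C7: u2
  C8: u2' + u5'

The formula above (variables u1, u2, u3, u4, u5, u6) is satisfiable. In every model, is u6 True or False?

Suppose u6 = 1.
The clause (u1) is unit, so u1 = 1.
The clause (u4') is unit, so u4 = 0.
That conflicts with the unit clause (u4).
So every satisfying assignment has u6 = False.

False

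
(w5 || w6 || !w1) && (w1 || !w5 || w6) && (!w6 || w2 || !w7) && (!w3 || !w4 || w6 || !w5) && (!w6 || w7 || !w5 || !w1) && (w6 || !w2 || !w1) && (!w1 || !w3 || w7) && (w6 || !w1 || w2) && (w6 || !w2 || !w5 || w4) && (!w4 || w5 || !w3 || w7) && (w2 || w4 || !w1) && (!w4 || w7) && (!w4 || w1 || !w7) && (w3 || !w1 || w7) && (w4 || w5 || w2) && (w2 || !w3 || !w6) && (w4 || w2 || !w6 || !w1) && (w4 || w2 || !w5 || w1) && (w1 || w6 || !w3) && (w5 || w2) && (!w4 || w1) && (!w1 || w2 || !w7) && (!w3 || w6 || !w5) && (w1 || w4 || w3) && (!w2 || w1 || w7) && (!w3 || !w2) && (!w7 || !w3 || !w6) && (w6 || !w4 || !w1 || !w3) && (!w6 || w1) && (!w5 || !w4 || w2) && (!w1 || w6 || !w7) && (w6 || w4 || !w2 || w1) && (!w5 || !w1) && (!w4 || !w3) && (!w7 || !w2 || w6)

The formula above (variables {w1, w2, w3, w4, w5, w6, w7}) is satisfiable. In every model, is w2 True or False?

True

Suppose w2 = false.
From the singleton clause (w5), w5 = true.
From the singleton clause (!w4), w4 = false.
From the singleton clause (!w1), w1 = false.
But (w1) is also a unit clause — contradiction.
So every satisfying assignment has w2 = True.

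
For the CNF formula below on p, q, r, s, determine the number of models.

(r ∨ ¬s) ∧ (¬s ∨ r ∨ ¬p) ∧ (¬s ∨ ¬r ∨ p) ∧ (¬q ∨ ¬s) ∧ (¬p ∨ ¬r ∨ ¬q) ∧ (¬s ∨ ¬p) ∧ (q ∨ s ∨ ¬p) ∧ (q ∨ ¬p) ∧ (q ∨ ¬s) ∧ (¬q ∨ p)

3

There are 2^4 = 16 truth assignments over (p, q, r, s).
Split on p. With p = True, the clauses containing p are satisfied and ¬p drops from the rest; 1 of the 2^3 = 8 assignments to the other variables satisfy what remains.
With p = False, by the same count on the reduced clause set, 2 assignments work.
Total: 1 + 2 = 3.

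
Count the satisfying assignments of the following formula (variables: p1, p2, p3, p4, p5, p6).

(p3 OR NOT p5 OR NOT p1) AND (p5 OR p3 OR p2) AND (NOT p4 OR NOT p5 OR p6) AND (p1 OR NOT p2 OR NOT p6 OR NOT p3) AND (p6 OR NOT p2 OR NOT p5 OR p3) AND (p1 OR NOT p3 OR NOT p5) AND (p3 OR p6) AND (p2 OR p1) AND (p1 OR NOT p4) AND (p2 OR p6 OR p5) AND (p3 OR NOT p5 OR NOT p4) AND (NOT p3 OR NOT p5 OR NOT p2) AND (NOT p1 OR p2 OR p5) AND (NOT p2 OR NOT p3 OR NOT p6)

10

There are 2^6 = 64 truth assignments over (p1, p2, p3, p4, p5, p6).
Split on p2. With p2 = true, the clauses containing p2 are satisfied and NOT p2 drops from the rest; 7 of the 2^5 = 32 assignments to the other variables satisfy what remains.
With p2 = false, by the same count on the reduced clause set, 3 assignments work.
(One model: p1=F, p2=T, p3=F, p4=F, p5=F, p6=T.)
Total: 7 + 3 = 10.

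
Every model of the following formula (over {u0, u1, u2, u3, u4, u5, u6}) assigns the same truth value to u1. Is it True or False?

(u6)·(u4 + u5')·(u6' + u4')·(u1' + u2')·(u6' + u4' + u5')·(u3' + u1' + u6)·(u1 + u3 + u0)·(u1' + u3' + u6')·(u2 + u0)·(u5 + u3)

False

Suppose u1 = 1.
From the singleton clause (u6), u6 = 1.
From the singleton clause (u4'), u4 = 0.
From the singleton clause (u5'), u5 = 0.
From the singleton clause (u2'), u2 = 0.
From the singleton clause (u3'), u3 = 0.
But (u3) is also a unit clause — contradiction.
So every satisfying assignment has u1 = False.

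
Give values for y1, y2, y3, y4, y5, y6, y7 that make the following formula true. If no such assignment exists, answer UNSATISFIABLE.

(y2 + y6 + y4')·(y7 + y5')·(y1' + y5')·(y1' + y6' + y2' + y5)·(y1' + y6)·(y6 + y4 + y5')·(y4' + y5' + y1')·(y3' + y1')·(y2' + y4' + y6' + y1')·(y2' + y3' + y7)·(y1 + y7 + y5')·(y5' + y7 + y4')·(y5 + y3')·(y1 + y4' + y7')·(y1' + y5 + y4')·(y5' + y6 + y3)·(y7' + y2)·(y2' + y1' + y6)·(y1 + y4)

y1 ↦ 1; y2 ↦ 0; y3 ↦ 0; y4 ↦ 0; y5 ↦ 0; y6 ↦ 1; y7 ↦ 0

Case y7 = 0:
From the singleton clause (y5'), y5 = 0.
From the singleton clause (y3'), y3 = 0.
Case y1 = 1:
From the singleton clause (y6), y6 = 1.
From the singleton clause (y2'), y2 = 0.
From the singleton clause (y4'), y4 = 0.
All clauses are satisfied.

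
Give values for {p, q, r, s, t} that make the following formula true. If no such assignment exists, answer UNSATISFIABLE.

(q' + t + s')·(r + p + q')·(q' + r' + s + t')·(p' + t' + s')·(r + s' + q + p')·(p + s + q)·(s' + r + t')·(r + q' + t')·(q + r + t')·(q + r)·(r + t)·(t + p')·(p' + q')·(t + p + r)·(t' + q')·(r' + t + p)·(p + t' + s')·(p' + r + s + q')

Try q = 0.
The clause (r) is unit, so r = 1.
Try p = 1.
The clause (t) is unit, so t = 1.
The clause (s') is unit, so s = 0.
All clauses are satisfied.

p: 1,  q: 0,  r: 1,  s: 0,  t: 1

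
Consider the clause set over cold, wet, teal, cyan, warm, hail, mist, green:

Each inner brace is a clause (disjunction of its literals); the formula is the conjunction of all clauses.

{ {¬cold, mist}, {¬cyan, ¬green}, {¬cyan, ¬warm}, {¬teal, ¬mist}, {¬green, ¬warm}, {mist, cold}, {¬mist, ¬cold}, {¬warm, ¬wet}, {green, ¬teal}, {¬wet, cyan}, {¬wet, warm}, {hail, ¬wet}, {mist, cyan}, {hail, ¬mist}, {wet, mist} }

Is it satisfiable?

Yes

Try cold = False.
Unit clause (mist) forces mist = True.
Unit clause (¬teal) forces teal = False.
Unit clause (hail) forces hail = True.
Try cyan = False.
Unit clause (¬wet) forces wet = False.
Try green = False.
No clause remains; warm is free.
A satisfying assignment: cold ↦ False; wet ↦ False; teal ↦ False; cyan ↦ False; warm ↦ True; hail ↦ True; mist ↦ True; green ↦ False.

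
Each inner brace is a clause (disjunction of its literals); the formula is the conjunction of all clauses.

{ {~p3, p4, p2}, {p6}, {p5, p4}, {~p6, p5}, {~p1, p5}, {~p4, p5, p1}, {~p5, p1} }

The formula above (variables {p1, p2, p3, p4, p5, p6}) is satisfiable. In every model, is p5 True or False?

True

Suppose p5 = 0.
The clause (p6) is unit, so p6 = 1.
That conflicts with the unit clause (~p6).
So every satisfying assignment has p5 = True.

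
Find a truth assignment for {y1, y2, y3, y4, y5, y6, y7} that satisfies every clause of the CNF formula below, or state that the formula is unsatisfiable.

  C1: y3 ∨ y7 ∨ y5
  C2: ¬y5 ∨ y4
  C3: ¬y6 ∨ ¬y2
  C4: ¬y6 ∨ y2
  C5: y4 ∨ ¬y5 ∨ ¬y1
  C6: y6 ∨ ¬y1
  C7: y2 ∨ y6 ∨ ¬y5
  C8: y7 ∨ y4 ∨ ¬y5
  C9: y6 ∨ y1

UNSATISFIABLE

Case y5 = False:
Case y3 = True:
Case y6 = False:
Unit clause (¬y1) forces y1 = False.
But (y1) is also a unit clause — contradiction.
That branch fails; take y6 = True instead.
Unit clause (¬y2) forces y2 = False.
But (y2) is also a unit clause — contradiction.
Both values of y6 lead to a conflict.
That branch fails; take y3 = False instead.
Unit clause (y7) forces y7 = True.
Case y6 = False:
Unit clause (¬y1) forces y1 = False.
But (y1) is also a unit clause — contradiction.
That branch fails; take y6 = True instead.
Unit clause (¬y2) forces y2 = False.
But (y2) is also a unit clause — contradiction.
Both values of y6 lead to a conflict.
Both values of y3 lead to a conflict.
That branch fails; take y5 = True instead.
Unit clause (y4) forces y4 = True.
Case y6 = False:
Unit clause (¬y1) forces y1 = False.
But (y1) is also a unit clause — contradiction.
That branch fails; take y6 = True instead.
Unit clause (¬y2) forces y2 = False.
But (y2) is also a unit clause — contradiction.
Both values of y6 lead to a conflict.
Both values of y5 lead to a conflict.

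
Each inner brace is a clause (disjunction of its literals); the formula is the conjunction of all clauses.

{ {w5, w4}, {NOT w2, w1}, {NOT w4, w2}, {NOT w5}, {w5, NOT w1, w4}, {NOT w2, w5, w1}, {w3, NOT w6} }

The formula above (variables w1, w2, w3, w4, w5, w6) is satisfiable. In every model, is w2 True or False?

Suppose w2 = false.
(NOT w4) alone gives w4 = false.
(w5) alone gives w5 = true.
That conflicts with the unit clause (NOT w5).
So every satisfying assignment has w2 = True.

True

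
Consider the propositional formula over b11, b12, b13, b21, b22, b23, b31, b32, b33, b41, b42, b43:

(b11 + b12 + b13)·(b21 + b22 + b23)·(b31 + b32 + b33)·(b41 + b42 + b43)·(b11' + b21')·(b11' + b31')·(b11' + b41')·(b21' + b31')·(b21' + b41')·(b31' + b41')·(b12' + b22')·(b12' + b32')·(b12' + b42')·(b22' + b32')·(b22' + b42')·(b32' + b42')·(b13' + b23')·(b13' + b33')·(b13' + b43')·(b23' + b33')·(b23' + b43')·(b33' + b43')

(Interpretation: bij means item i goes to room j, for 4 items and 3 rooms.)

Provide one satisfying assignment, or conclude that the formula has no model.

Try b11 = 0.
Try b12 = 1.
(b22') alone gives b22 = 0.
(b32') alone gives b32 = 0.
(b42') alone gives b42 = 0.
Try b21 = 1.
(b31') alone gives b31 = 0.
(b33) alone gives b33 = 1.
(b41') alone gives b41 = 0.
(b43) alone gives b43 = 1.
Now (b43') is unsatisfied and unit — conflict.
Backtrack on b21: now try b21 = 0.
(b23) alone gives b23 = 1.
(b13') alone gives b13 = 0.
(b33') alone gives b33 = 0.
(b31) alone gives b31 = 1.
(b41') alone gives b41 = 0.
(b43) alone gives b43 = 1.
Now (b43') is unsatisfied and unit — conflict.
Both values of b21 lead to a conflict.
Backtrack on b12: now try b12 = 0.
(b13) alone gives b13 = 1.
(b23') alone gives b23 = 0.
(b33') alone gives b33 = 0.
(b43') alone gives b43 = 0.
Try b21 = 1.
(b31') alone gives b31 = 0.
(b32) alone gives b32 = 1.
(b41') alone gives b41 = 0.
(b42) alone gives b42 = 1.
Now (b42') is unsatisfied and unit — conflict.
Backtrack on b21: now try b21 = 0.
(b22) alone gives b22 = 1.
(b32') alone gives b32 = 0.
(b31) alone gives b31 = 1.
(b41') alone gives b41 = 0.
(b42) alone gives b42 = 1.
Now (b42') is unsatisfied and unit — conflict.
Both values of b21 lead to a conflict.
Both values of b12 lead to a conflict.
Backtrack on b11: now try b11 = 1.
(b21') alone gives b21 = 0.
(b31') alone gives b31 = 0.
(b41') alone gives b41 = 0.
Try b22 = 1.
(b12') alone gives b12 = 0.
(b32') alone gives b32 = 0.
(b33) alone gives b33 = 1.
(b42') alone gives b42 = 0.
(b43) alone gives b43 = 1.
Now (b43') is unsatisfied and unit — conflict.
Backtrack on b22: now try b22 = 0.
(b23) alone gives b23 = 1.
(b13') alone gives b13 = 0.
(b33') alone gives b33 = 0.
(b32) alone gives b32 = 1.
(b12') alone gives b12 = 0.
(b42') alone gives b42 = 0.
(b43) alone gives b43 = 1.
Now (b43') is unsatisfied and unit — conflict.
Both values of b22 lead to a conflict.
Both values of b11 lead to a conflict.

UNSATISFIABLE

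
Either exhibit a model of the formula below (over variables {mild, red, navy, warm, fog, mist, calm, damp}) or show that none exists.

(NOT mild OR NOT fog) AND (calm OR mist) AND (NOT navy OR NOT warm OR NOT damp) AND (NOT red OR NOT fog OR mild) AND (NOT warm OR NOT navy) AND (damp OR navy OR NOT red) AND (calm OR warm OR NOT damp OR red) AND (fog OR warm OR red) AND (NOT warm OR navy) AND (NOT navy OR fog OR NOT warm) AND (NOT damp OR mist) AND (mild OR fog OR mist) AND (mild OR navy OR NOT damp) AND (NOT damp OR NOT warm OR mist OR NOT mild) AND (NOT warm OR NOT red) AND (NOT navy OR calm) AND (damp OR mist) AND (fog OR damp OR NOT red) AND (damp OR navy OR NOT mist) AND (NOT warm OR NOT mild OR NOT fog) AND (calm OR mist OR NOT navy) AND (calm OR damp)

Try mild = false.
Try calm = true.
Try red = true.
From the singleton clause (NOT fog), fog = false.
From the singleton clause (mist), mist = true.
From the singleton clause (NOT warm), warm = false.
From the singleton clause (damp), damp = true.
From the singleton clause (navy), navy = true.
All clauses are satisfied.

mild ↦ false, red ↦ true, navy ↦ true, warm ↦ false, fog ↦ false, mist ↦ true, calm ↦ true, damp ↦ true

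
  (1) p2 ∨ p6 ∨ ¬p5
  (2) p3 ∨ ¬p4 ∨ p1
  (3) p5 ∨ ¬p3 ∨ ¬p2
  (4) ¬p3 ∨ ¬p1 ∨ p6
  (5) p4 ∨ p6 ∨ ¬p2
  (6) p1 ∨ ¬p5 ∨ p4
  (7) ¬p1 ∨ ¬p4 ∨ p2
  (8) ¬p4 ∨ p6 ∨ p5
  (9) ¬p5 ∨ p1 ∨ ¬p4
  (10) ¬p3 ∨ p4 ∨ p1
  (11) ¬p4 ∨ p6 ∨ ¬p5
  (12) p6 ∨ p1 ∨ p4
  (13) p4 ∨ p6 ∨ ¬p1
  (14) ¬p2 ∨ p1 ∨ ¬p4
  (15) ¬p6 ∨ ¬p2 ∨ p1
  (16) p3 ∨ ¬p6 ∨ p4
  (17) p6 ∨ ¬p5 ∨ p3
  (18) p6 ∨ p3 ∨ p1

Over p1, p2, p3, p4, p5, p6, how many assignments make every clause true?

7

There are 2^6 = 64 truth assignments over (p1, p2, p3, p4, p5, p6).
Split on p1. With p1 = True, the clauses containing p1 are satisfied and ¬p1 drops from the rest; 6 of the 2^5 = 32 assignments to the other variables satisfy what remains.
With p1 = False, by the same count on the reduced clause set, 1 assignment works.
(One model: p1=F, p2=F, p3=T, p4=T, p5=F, p6=T.)
Total: 6 + 1 = 7.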